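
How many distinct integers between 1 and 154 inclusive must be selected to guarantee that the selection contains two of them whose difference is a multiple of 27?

28

Integers whose pairwise differences are multiples of 27 are exactly those sharing a remainder mod 27. By pigeonhole, the 27 residue classes mod 27 are the pigeonholes.
With 27 integers one could put 1 in each residue class and have no class reach 2.
The 28th integer pushes some class to 2, so 27·1 + 1 = 28.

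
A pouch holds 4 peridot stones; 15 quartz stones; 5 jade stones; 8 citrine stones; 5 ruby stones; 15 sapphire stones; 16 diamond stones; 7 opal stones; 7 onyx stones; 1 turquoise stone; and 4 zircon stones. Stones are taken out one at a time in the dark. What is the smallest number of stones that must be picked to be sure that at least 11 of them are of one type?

72

Pigeonhole: the 11 types are the holes; the stones drawn are the pigeons.
To avoid 11 of any one type, the worst case takes at most 10 of each type, or every stone of a type that has fewer than 10.
That gives 4 + 10 + 5 + 8 + 5 + 10 + 10 + 7 + 7 + 1 + 4 = 71 stones with no type reaching 11.
The next stone forces some type to 11, so 71 + 1 = 72.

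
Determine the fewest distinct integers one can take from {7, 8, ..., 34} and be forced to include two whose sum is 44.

Group the elements by complementary pair {x, 44−x}: {10,34}, {11,33}, {12,32}, …, giving 12 two-element pairs, the single value 22 (it cannot pair with itself since the integers are distinct), and 3 integers whose partner 44−x falls outside [7,34].
Treating each of those 16 groups as a pigeonhole, one can pick one integer per group — 16 integers — with no two summing to 44.
The 17th integer lands in an occupied pair, forcing a sum of 44.

17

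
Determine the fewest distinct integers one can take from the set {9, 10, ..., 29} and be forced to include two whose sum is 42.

A set avoiding the sum 42 can contain at most one of each pair {x, 42−x}, plus the 5 elements whose complement lies outside the range or equal to its own complement.
The integers 9, …, 21 (13 of them) are such a set: any two sum to at least 9+10 = 19 and at most 20+21 = 41 < 42.
By the pigeonhole principle, any 14th integer completes one of the 8 pairs, so 14 choices force a sum of 42.

14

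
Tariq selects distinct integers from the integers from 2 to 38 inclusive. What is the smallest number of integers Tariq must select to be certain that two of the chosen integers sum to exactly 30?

Group the elements by complementary pair {x, 30−x}: {2,28}, {3,27}, {4,26}, …, giving 13 two-element pairs, the single value 15 (it cannot pair with itself since the integers are distinct), and 10 integers whose partner 30−x falls outside [2,38].
By pigeonhole, treating each of those 24 groups as a pigeonhole, one can pick one integer per group — 24 integers — with no two summing to 30.
The 25th integer lands in an occupied pair, forcing a sum of 30.

25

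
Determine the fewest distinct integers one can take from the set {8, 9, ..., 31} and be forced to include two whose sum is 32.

17

Two chosen integers sum to 32 exactly when both halves of some pair {x, 32−x} with 8 ≤ x ≤ 32−x ≤ 24 are chosen — 8 such pairs.
The remaining 8 elements (those with no distinct partner in range) can never complete a 32-sum, so the worst case takes all of them and one from each pair: 8 + 8 = 16.
The 17th integer has to be the second member of some pair, so 16 + 1 = 17.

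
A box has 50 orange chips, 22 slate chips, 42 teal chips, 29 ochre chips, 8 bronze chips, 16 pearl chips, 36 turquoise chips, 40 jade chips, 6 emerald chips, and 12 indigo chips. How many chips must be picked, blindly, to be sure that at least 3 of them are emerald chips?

In the worst case for collecting emerald chips, every non-emerald chip comes out first.
There are 50 + 22 + 42 + 29 + 8 + 16 + 36 + 40 + 12 = 255 non-emerald chips altogether.
After those, each further chip must be emerald, so 255 + 3 = 258 draws guarantee 3 emerald chips.

258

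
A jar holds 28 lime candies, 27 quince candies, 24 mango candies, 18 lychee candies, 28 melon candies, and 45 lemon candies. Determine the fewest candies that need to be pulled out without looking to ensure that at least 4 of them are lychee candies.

156

In the worst case for collecting lychee candies, every non-lychee candy comes out first.
There are 28 + 27 + 24 + 28 + 45 = 152 non-lychee candies altogether.
After those, each further candy must be lychee, so 152 + 4 = 156 draws guarantee 4 lychee candies.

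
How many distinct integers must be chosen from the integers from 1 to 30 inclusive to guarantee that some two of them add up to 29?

17

A set avoiding the sum 29 can contain at most one of each pair {x, 29−x}, plus the 2 elements whose complement lies outside the range.
The integers 15, …, 30 (16 of them) are such a set: any two sum to at least 15+16 = 31 > 29.
By the pigeonhole principle, any 17th integer completes one of the 14 pairs, so 17 choices force a sum of 29.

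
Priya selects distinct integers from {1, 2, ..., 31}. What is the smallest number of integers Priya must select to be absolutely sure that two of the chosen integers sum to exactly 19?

23

Two chosen integers sum to 19 exactly when both halves of some pair {x, 19−x} with 1 ≤ x ≤ 19−x ≤ 18 are chosen — 9 such pairs.
The remaining 13 elements (those with no distinct partner in range) can never complete a 19-sum, so the worst case takes all of them and one from each pair: 13 + 9 = 22.
The 23rd integer has to be the second member of some pair, so 22 + 1 = 23.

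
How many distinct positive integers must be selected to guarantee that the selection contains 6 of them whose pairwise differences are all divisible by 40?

201

Integers whose pairwise differences are multiples of 40 are exactly those sharing a remainder mod 40. By the pigeonhole principle, the 40 residue classes mod 40 are the pigeonholes.
With 200 integers one could put 5 in each residue class and have no class reach 6.
The 201st integer pushes some class to 6, so 40·5 + 1 = 201.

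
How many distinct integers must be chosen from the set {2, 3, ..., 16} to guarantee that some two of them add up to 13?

11

A set avoiding the sum 13 can contain at most one of each pair {x, 13−x}, plus the 5 elements whose complement lies outside the range.
The integers 7, …, 16 (10 of them) are such a set: any two sum to at least 7+8 = 15 > 13.
Any 11th integer completes one of the 5 pairs, so 11 choices force a sum of 13.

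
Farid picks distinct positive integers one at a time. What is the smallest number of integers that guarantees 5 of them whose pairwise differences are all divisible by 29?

117

Integers whose pairwise differences are multiples of 29 are exactly those sharing a remainder mod 29. The 29 residue classes mod 29 are the pigeonholes.
With 116 integers one could put 4 in each residue class and have no class reach 5.
The 117th integer pushes some class to 5, so 29·4 + 1 = 117.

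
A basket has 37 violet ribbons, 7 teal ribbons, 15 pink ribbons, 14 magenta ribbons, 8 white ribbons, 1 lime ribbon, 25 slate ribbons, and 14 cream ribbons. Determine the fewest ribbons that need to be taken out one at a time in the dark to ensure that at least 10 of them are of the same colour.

62

By the pigeonhole principle, put each drawn ribbon into a box by colour. The largest draw with every box below 10 takes min(count, 9) from each colour; colours with fewer than 9 contribute all they have.
Σ min(cᵢ, 9) = 9 + 7 + 9 + 9 + 8 + 1 + 9 + 9 = 61.
Draw number 61 + 1 = 62 must push one box to 10.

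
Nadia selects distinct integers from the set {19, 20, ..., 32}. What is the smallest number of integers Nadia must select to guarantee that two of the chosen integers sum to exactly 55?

Group the elements by complementary pair {x, 55−x}: {23,32}, {24,31}, {25,30}, …, giving 5 two-element pairs and 4 integers whose partner 55−x falls outside [19,32].
Treating each of those 9 groups as a pigeonhole, one can pick one integer per group — 9 integers — with no two summing to 55.
The 10th integer lands in an occupied pair, forcing a sum of 55.

10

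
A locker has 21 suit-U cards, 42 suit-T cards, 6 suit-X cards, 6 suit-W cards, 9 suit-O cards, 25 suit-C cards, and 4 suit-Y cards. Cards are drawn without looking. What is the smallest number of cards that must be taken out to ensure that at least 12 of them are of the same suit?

Put each drawn card into a box by suit. The largest draw with every box below 12 takes min(count, 11) from each suit; suits with fewer than 11 contribute all they have.
Σ min(cᵢ, 11) = 11 + 11 + 6 + 6 + 9 + 11 + 4 = 58.
Draw number 58 + 1 = 59 must push one box to 12.

59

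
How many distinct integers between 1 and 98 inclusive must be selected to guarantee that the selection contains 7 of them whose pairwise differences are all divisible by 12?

73

Integers whose pairwise differences are multiples of 12 are exactly those sharing a remainder mod 12. By pigeonhole, the 12 residue classes mod 12 are the pigeonholes.
With 72 integers one could put 6 in each residue class and have no class reach 7.
The 73rd integer pushes some class to 7, so 12·6 + 1 = 73.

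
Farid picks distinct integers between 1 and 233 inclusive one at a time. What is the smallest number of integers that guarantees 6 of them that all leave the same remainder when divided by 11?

56

The 11 residue classes mod 11 are the pigeonholes.
With 55 integers one could put 5 in each residue class and have no class reach 6.
The 56th integer pushes some class to 6, so 11·5 + 1 = 56.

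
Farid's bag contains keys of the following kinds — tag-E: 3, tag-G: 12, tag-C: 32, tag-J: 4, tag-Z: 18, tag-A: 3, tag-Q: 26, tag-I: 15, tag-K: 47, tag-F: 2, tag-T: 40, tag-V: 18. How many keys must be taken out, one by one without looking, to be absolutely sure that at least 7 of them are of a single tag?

61

An adversary could hand out at most 6 keys per tag (4 tags run out sooner): 3 + 6 + 6 + 4 + 6 + 3 + 6 + 6 + 6 + 2 + 6 + 6 = 60 keys and still no tag has 7.
One more key lands in a tag already at 6, so 61 draws are enough and 60 are not.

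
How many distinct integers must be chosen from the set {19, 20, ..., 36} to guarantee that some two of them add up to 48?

Group the elements by complementary pair {x, 48−x}: {19,29}, {20,28}, {21,27}, …, giving 5 two-element pairs, the single value 24 (it cannot pair with itself since the integers are distinct), and 7 integers whose partner 48−x falls outside [19,36].
Pigeonhole: treating each of those 13 groups as a pigeonhole, one can pick one integer per group — 13 integers — with no two summing to 48.
The 14th integer lands in an occupied pair, forcing a sum of 48.

14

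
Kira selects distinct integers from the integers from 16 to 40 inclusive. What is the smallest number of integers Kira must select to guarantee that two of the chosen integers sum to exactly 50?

A set avoiding the sum 50 can contain at most one of each pair {x, 50−x}, plus the 7 elements whose complement lies outside the range or equal to its own complement.
The integers 25, …, 40 (16 of them) are such a set: any two sum to at least 25+26 = 51 > 50.
By pigeonhole, any 17th integer completes one of the 9 pairs, so 17 choices force a sum of 50.

17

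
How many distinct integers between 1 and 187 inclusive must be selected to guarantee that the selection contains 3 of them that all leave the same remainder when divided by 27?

55

The 27 residue classes mod 27 are the pigeonholes.
With 54 integers one could put 2 in each residue class and have no class reach 3.
The 55th integer pushes some class to 3, so 27·2 + 1 = 55.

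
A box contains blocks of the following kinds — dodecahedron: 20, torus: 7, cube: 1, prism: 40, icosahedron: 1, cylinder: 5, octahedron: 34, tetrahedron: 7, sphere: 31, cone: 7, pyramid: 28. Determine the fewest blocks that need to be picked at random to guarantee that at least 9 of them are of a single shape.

By the pigeonhole principle, put each drawn block into a box by shape. The largest draw with every box below 9 takes min(count, 8) from each shape; shapes with fewer than 8 contribute all they have.
Σ min(cᵢ, 8) = 8 + 7 + 1 + 8 + 1 + 5 + 8 + 7 + 8 + 7 + 8 = 68.
Draw number 68 + 1 = 69 must push one box to 9.

69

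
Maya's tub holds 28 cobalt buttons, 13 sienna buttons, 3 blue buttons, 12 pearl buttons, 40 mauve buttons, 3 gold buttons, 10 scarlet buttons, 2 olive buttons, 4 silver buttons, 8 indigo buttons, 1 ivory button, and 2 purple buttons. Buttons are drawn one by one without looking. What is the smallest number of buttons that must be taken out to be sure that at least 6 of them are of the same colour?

The 12 colours are the holes; the buttons drawn are the pigeons.
To avoid 6 of any one colour, the worst case takes at most 5 of each colour, or every button of a colour that has fewer than 5.
That gives 5 + 5 + 3 + 5 + 5 + 3 + 5 + 2 + 4 + 5 + 1 + 2 = 45 buttons with no colour reaching 6.
The next button forces some colour to 6, so 45 + 1 = 46.

46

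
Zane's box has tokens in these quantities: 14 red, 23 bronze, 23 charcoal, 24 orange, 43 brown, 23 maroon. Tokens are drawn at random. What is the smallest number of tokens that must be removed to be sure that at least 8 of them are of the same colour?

An adversary could hand out at most 7 tokens per colour: 7 + 7 + 7 + 7 + 7 + 7 = 42 tokens and still no colour has 8.
One more token lands in a colour already at 7, so 43 draws are enough and 42 are not.

43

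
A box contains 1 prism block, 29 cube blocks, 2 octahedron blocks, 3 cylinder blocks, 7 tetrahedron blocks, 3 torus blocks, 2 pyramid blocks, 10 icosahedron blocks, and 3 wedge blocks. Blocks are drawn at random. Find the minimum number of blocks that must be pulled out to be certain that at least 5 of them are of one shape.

By the pigeonhole principle, put each drawn block into a box by shape. The largest draw with every box below 5 takes min(count, 4) from each shape; shapes with fewer than 4 contribute all they have.
Σ min(cᵢ, 4) = 1 + 4 + 2 + 3 + 4 + 3 + 2 + 4 + 3 = 26.
Draw number 26 + 1 = 27 must push one box to 5.

27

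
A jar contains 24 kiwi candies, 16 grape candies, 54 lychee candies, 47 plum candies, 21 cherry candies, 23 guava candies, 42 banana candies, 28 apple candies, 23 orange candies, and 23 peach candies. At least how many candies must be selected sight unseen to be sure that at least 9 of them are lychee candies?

256

In the worst case for collecting lychee candies, every non-lychee candy comes out first.
There are 24 + 16 + 47 + 21 + 23 + 42 + 28 + 23 + 23 = 247 non-lychee candies altogether.
After those, each further candy must be lychee, so 247 + 9 = 256 draws guarantee 9 lychee candies.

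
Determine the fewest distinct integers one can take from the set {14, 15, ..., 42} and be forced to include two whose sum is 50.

Two chosen integers sum to 50 exactly when both halves of some pair {x, 50−x} with 14 ≤ x ≤ 50−x ≤ 36 are chosen — 11 such pairs.
The remaining 7 elements (those with no distinct partner in range) can never complete a 50-sum, so the worst case takes all of them and one from each pair: 7 + 11 = 18.
The 19th integer has to be the second member of some pair, so 18 + 1 = 19.

19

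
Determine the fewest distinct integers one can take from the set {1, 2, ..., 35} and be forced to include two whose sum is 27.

23

Group the elements by complementary pair {x, 27−x}: {1,26}, {2,25}, {3,24}, …, giving 13 two-element pairs and 9 integers whose partner 27−x falls outside [1,35].
Treating each of those 22 groups as a pigeonhole, one can pick one integer per group — 22 integers — with no two summing to 27.
The 23rd integer lands in an occupied pair, forcing a sum of 27.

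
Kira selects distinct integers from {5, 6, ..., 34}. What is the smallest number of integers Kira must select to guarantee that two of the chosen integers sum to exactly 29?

Group the elements by complementary pair {x, 29−x}: {5,24}, {6,23}, {7,22}, …, giving 10 two-element pairs and 10 integers whose partner 29−x falls outside [5,34].
Treating each of those 20 groups as a pigeonhole, one can pick one integer per group — 20 integers — with no two summing to 29.
The 21st integer lands in an occupied pair, forcing a sum of 29.

21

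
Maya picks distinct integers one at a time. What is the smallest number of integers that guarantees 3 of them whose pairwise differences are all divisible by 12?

25

Integers whose pairwise differences are multiples of 12 are exactly those sharing a remainder mod 12. The 12 residue classes mod 12 are the pigeonholes.
With 24 integers one could put 2 in each residue class and have no class reach 3.
The 25th integer pushes some class to 3, so 12·2 + 1 = 25.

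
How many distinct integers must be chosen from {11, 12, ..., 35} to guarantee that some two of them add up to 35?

19

Two chosen integers sum to 35 exactly when both halves of some pair {x, 35−x} with 11 ≤ x ≤ 35−x ≤ 24 are chosen — 7 such pairs.
The remaining 11 elements (those with no distinct partner in range) can never complete a 35-sum, so the worst case takes all of them and one from each pair: 11 + 7 = 18.
The 19th integer has to be the second member of some pair, so 18 + 1 = 19.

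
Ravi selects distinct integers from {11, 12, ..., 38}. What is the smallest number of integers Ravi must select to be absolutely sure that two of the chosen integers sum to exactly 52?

17

A set avoiding the sum 52 can contain at most one of each pair {x, 52−x}, plus the 4 elements whose complement lies outside the range or equal to its own complement.
The integers 11, …, 26 (16 of them) are such a set: any two sum to at least 11+12 = 23 and at most 25+26 = 51 < 52.
Pigeonhole: any 17th integer completes one of the 12 pairs, so 17 choices force a sum of 52.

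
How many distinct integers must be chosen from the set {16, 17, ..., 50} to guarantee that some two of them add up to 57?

A set avoiding the sum 57 can contain at most one of each pair {x, 57−x}, plus the 9 elements whose complement lies outside the range.
The integers 29, …, 50 (22 of them) are such a set: any two sum to at least 29+30 = 59 > 57.
Pigeonhole: any 23rd integer completes one of the 13 pairs, so 23 choices force a sum of 57.

23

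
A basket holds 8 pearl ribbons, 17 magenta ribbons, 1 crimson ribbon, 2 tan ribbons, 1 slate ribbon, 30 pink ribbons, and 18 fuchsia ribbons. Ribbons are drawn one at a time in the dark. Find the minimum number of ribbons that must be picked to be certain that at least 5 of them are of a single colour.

By pigeonhole, put each drawn ribbon into a box by colour. The largest draw with every box below 5 takes min(count, 4) from each colour; colours with fewer than 4 contribute all they have.
Σ min(cᵢ, 4) = 4 + 4 + 1 + 2 + 1 + 4 + 4 = 20.
Draw number 20 + 1 = 21 must push one box to 5.

21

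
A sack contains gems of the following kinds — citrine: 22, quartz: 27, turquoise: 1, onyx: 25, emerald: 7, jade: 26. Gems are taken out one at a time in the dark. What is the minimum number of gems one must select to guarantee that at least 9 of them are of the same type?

41

By pigeonhole, put each drawn gem into a box by type. The largest draw with every box below 9 takes min(count, 8) from each type; types with fewer than 8 contribute all they have.
Σ min(cᵢ, 8) = 8 + 8 + 1 + 8 + 7 + 8 = 40.
Draw number 40 + 1 = 41 must push one box to 9.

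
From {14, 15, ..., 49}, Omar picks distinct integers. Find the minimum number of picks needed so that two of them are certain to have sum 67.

21

Two chosen integers sum to 67 exactly when both halves of some pair {x, 67−x} with 18 ≤ x ≤ 67−x ≤ 49 are chosen — 16 such pairs.
The remaining 4 elements (those with no distinct partner in range) can never complete a 67-sum, so the worst case takes all of them and one from each pair: 4 + 16 = 20.
By pigeonhole, the 21st integer has to be the second member of some pair, so 20 + 1 = 21.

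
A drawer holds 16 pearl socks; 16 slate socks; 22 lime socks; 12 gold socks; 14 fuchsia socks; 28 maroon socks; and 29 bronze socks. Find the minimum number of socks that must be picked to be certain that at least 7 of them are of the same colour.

Pigeonhole: put each drawn sock into a box by colour. The largest draw with every box below 7 takes min(count, 6) from each colour.
Σ min(cᵢ, 6) = 6 + 6 + 6 + 6 + 6 + 6 + 6 = 42.
Draw number 42 + 1 = 43 must push one box to 7.

43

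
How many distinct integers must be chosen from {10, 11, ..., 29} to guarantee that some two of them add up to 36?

13

Two chosen integers sum to 36 exactly when both halves of some pair {x, 36−x} with 10 ≤ x ≤ 36−x ≤ 26 are chosen — 8 such pairs.
The remaining 4 elements (those with no distinct partner in range) can never complete a 36-sum, so the worst case takes all of them and one from each pair: 4 + 8 = 12.
By the pigeonhole principle, the 13th integer has to be the second member of some pair, so 12 + 1 = 13.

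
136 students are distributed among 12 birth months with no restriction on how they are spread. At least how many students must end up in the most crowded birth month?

The 12 birth months are the holes and the 136 students are the pigeons.
If every birth month held at most 11 students, the total would be at most 12 × 11 = 132, which is less than 136.
So some birth month holds at least ⌈136/12⌉ = 12 students.

12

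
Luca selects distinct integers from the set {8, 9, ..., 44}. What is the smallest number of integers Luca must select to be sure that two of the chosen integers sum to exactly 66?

Group the elements by complementary pair {x, 66−x}: {22,44}, {23,43}, {24,42}, …, giving 11 two-element pairs; the single value 33 (it cannot pair with itself since the integers are distinct); and 14 integers whose partner 66−x falls outside [8,44].
Pigeonhole: treating each of those 26 groups as a pigeonhole, one can pick one integer per group — 26 integers — with no two summing to 66.
The 27th integer lands in an occupied pair, forcing a sum of 66.

27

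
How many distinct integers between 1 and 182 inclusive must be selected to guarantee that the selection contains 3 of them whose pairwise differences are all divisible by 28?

Integers whose pairwise differences are multiples of 28 are exactly those sharing a remainder mod 28. Pigeonhole: the 28 residue classes mod 28 are the pigeonholes.
With 56 integers one could put 2 in each residue class and have no class reach 3.
The 57th integer pushes some class to 3, so 28·2 + 1 = 57.

57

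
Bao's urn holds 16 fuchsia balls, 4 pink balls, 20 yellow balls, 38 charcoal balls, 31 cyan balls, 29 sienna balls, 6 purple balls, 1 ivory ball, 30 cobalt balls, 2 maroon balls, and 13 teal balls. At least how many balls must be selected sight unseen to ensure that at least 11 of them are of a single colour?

84

Put each drawn ball into a box by colour. The largest draw with every box below 11 takes min(count, 10) from each colour; colours with fewer than 10 contribute all they have.
Σ min(cᵢ, 10) = 10 + 4 + 10 + 10 + 10 + 10 + 6 + 1 + 10 + 2 + 10 = 83.
Draw number 83 + 1 = 84 must push one box to 11.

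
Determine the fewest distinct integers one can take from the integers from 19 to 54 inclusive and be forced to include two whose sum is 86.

26

A set avoiding the sum 86 can contain at most one of each pair {x, 86−x}, plus the 14 elements whose complement lies outside the range or equal to its own complement.
The integers 19, …, 43 (25 of them) are such a set: any two sum to at least 19+20 = 39 and at most 42+43 = 85 < 86.
By the pigeonhole principle, any 26th integer completes one of the 11 pairs, so 26 choices force a sum of 86.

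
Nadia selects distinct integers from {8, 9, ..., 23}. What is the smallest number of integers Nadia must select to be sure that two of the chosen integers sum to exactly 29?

A set avoiding the sum 29 can contain at most one of each pair {x, 29−x}, plus the 2 elements whose complement lies outside the range.
The integers 15, …, 23 (9 of them) are such a set: any two sum to at least 15+16 = 31 > 29.
By the pigeonhole principle, any 10th integer completes one of the 7 pairs, so 10 choices force a sum of 29.

10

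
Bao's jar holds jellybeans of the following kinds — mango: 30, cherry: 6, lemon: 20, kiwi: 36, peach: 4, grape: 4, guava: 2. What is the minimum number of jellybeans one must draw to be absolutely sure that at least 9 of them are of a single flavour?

An adversary could hand out at most 8 jellybeans per flavour (4 flavours run out sooner): 8 + 6 + 8 + 8 + 4 + 4 + 2 = 40 jellybeans and still no flavour has 9.
One more jellybean lands in a flavour already at 8, so 41 draws are enough and 40 are not.

41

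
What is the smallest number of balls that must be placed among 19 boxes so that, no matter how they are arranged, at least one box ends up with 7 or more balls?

With 114 balls one could put exactly 6 in each of the 19 boxes, and no box would reach 7.
By pigeonhole, one more ball must land in a box that already has 6, giving it 7.
So 19 × 6 + 1 = 115 balls are required.

115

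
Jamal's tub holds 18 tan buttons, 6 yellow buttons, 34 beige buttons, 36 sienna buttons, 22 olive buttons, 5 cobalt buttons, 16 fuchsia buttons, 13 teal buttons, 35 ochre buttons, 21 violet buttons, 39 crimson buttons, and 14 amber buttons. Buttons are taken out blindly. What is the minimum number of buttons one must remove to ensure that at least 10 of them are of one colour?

An adversary could hand out at most 9 buttons per colour (yellow, cobalt run out sooner): 9 + 6 + 9 + 9 + 9 + 5 + 9 + 9 + 9 + 9 + 9 + 9 = 101 buttons and still no colour has 10.
By the pigeonhole principle, one more button lands in a colour already at 9, so 102 draws are enough and 101 are not.

102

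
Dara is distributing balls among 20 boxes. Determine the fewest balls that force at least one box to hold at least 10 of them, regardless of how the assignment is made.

181

With 180 balls one could put exactly 9 in each of the 20 boxes, and no box would reach 10.
By the pigeonhole principle, one more ball must land in a box that already has 9, giving it 10.
So 20 × 9 + 1 = 181 balls are required.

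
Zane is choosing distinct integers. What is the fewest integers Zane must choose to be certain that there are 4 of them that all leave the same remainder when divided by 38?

The 38 residue classes mod 38 are the pigeonholes.
With 114 integers one could put 3 in each residue class and have no class reach 4.
The 115th integer pushes some class to 4, so 38·3 + 1 = 115.

115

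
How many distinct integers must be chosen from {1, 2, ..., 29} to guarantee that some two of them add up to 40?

Group the elements by complementary pair {x, 40−x}: {11,29}, {12,28}, {13,27}, …, giving 9 two-element pairs, the single value 20 (it cannot pair with itself since the integers are distinct), and 10 integers whose partner 40−x falls outside [1,29].
Treating each of those 20 groups as a pigeonhole, one can pick one integer per group — 20 integers — with no two summing to 40.
The 21st integer lands in an occupied pair, forcing a sum of 40.

21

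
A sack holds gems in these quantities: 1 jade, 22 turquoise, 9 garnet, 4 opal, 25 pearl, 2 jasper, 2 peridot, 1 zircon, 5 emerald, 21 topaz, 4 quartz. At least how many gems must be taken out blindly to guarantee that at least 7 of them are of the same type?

An adversary could hand out at most 6 gems per type (7 types run out sooner): 1 + 6 + 6 + 4 + 6 + 2 + 2 + 1 + 5 + 6 + 4 = 43 gems and still no type has 7.
One more gem lands in a type already at 6, so 44 draws are enough and 43 are not.

44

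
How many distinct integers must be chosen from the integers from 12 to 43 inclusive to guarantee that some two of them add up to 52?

A set avoiding the sum 52 can contain at most one of each pair {x, 52−x}, plus the 4 elements whose complement lies outside the range or equal to its own complement.
The integers 26, …, 43 (18 of them) are such a set: any two sum to at least 26+27 = 53 > 52.
By the pigeonhole principle, any 19th integer completes one of the 14 pairs, so 19 choices force a sum of 52.

19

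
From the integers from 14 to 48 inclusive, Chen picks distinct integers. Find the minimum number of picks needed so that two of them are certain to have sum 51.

Group the elements by complementary pair {x, 51−x}: {14,37}, {15,36}, {16,35}, …, giving 12 two-element pairs and 11 integers whose partner 51−x falls outside [14,48].
Treating each of those 23 groups as a pigeonhole, one can pick one integer per group — 23 integers — with no two summing to 51.
The 24th integer lands in an occupied pair, forcing a sum of 51.

24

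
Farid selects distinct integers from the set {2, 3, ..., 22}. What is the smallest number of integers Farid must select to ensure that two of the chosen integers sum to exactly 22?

13

Group the elements by complementary pair {x, 22−x}: {2,20}, {3,19}, {4,18}, …, giving 9 two-element pairs, the single value 11 (it cannot pair with itself since the integers are distinct), and 2 integers whose partner 22−x falls outside [2,22].
Treating each of those 12 groups as a pigeonhole, one can pick one integer per group — 12 integers — with no two summing to 22.
The 13th integer lands in an occupied pair, forcing a sum of 22.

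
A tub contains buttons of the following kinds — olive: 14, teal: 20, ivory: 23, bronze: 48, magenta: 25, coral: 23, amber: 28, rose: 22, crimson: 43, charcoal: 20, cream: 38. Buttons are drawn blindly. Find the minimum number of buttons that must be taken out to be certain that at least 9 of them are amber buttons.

285

In the worst case for collecting amber buttons, every non-amber button comes out first.
There are 14 + 20 + 23 + 48 + 25 + 23 + 22 + 43 + 20 + 38 = 276 non-amber buttons altogether.
After those, each further button must be amber, so 276 + 9 = 285 draws guarantee 9 amber buttons.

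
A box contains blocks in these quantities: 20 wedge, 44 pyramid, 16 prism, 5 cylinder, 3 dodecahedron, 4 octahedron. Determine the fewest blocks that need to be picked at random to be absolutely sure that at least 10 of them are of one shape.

An adversary could hand out at most 9 blocks per shape (cylinder, dodecahedron, octahedron run out sooner): 9 + 9 + 9 + 5 + 3 + 4 = 39 blocks and still no shape has 10.
By pigeonhole, one more block lands in a shape already at 9, so 40 draws are enough and 39 are not.

40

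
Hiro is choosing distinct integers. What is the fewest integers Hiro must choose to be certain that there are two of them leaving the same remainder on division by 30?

The 30 residue classes mod 30 are the pigeonholes.
With 30 integers one could put 1 in each residue class and have no class reach 2.
The 31st integer pushes some class to 2, so 30·1 + 1 = 31.

31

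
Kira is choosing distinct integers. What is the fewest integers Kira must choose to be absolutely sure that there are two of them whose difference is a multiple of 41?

Integers whose pairwise differences are multiples of 41 are exactly those sharing a remainder mod 41. By pigeonhole, the 41 residue classes mod 41 are the pigeonholes.
With 41 integers one could put 1 in each residue class and have no class reach 2.
The 42nd integer pushes some class to 2, so 41·1 + 1 = 42.

42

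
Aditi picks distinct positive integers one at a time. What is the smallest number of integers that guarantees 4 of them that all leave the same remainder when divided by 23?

Pigeonhole: the 23 residue classes mod 23 are the pigeonholes.
With 69 integers one could put 3 in each residue class and have no class reach 4.
The 70th integer pushes some class to 4, so 23·3 + 1 = 70.

70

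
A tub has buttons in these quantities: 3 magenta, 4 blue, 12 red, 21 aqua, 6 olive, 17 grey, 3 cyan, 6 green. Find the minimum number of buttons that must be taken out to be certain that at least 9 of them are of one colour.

An adversary could hand out at most 8 buttons per colour (5 colours run out sooner): 3 + 4 + 8 + 8 + 6 + 8 + 3 + 6 = 46 buttons and still no colour has 9.
By the pigeonhole principle, one more button lands in a colour already at 8, so 47 draws are enough and 46 are not.

47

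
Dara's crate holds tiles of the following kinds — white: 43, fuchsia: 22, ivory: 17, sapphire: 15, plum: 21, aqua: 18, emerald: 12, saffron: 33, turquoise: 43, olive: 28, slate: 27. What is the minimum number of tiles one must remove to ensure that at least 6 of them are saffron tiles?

In the worst case for collecting saffron tiles, every non-saffron tile comes out first.
There are 43 + 22 + 17 + 15 + 21 + 18 + 12 + 43 + 28 + 27 = 246 non-saffron tiles altogether.
After those, each further tile must be saffron, so 246 + 6 = 252 draws guarantee 6 saffron tiles.

252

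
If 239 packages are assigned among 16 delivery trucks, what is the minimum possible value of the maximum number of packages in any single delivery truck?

15

The 16 delivery trucks are the holes and the 239 packages are the pigeons.
If every delivery truck held at most 14 packages, the total would be at most 16 × 14 = 224, which is less than 239.
So some delivery truck holds at least ⌈239/16⌉ = 15 packages.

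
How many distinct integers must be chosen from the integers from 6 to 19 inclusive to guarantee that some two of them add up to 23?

Group the elements by complementary pair {x, 23−x}: {6,17}, {7,16}, {8,15}, …, giving 6 two-element pairs and 2 integers whose partner 23−x falls outside [6,19].
Pigeonhole: treating each of those 8 groups as a pigeonhole, one can pick one integer per group — 8 integers — with no two summing to 23.
The 9th integer lands in an occupied pair, forcing a sum of 23.

9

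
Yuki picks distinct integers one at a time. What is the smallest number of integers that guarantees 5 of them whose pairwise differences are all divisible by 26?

105

Integers whose pairwise differences are multiples of 26 are exactly those sharing a remainder mod 26. The 26 residue classes mod 26 are the pigeonholes.
With 104 integers one could put 4 in each residue class and have no class reach 5.
The 105th integer pushes some class to 5, so 26·4 + 1 = 105.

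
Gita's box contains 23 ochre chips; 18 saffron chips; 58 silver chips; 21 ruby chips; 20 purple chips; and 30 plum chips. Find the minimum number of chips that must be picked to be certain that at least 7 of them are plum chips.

In the worst case for collecting plum chips, every non-plum chip comes out first.
There are 23 + 18 + 58 + 21 + 20 = 140 non-plum chips altogether.
After those, each further chip must be plum, so 140 + 7 = 147 draws guarantee 7 plum chips.

147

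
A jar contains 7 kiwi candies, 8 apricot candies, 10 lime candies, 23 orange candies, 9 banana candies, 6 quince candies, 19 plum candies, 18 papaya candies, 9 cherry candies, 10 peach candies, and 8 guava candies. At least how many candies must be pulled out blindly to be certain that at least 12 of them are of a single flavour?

101

An adversary could hand out at most 11 candies per flavour (8 flavours run out sooner): 7 + 8 + 10 + 11 + 9 + 6 + 11 + 11 + 9 + 10 + 8 = 100 candies and still no flavour has 12.
One more candy lands in a flavour already at 11, so 101 draws are enough and 100 are not.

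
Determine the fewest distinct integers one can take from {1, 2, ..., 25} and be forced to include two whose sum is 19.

A set avoiding the sum 19 can contain at most one of each pair {x, 19−x}, plus the 7 elements whose complement lies outside the range.
The integers 10, …, 25 (16 of them) are such a set: any two sum to at least 10+11 = 21 > 19.
By the pigeonhole principle, any 17th integer completes one of the 9 pairs, so 17 choices force a sum of 19.

17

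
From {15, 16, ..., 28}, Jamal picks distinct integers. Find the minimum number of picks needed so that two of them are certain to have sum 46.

10

Group the elements by complementary pair {x, 46−x}: {18,28}, {19,27}, {20,26}, …, giving 5 two-element pairs, the single value 23 (it cannot pair with itself since the integers are distinct), and 3 integers whose partner 46−x falls outside [15,28].
Treating each of those 9 groups as a pigeonhole, one can pick one integer per group — 9 integers — with no two summing to 46.
The 10th integer lands in an occupied pair, forcing a sum of 46.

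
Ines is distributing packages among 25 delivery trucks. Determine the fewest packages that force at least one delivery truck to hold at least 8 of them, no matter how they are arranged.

176

With 175 packages one could put exactly 7 in each of the 25 delivery trucks, and no delivery truck would reach 8.
One more package must land in a delivery truck that already has 7, giving it 8.
So 25 × 7 + 1 = 176 packages are required.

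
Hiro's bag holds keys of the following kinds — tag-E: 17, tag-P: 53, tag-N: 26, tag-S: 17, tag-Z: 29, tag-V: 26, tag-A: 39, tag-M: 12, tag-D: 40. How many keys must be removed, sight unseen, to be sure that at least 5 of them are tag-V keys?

238

In the worst case for collecting tag-V keys, every non-tag-V key comes out first.
There are 17 + 53 + 26 + 17 + 29 + 39 + 12 + 40 = 233 non-tag-V keys altogether.
After those, each further key must be tag-V, so 233 + 5 = 238 draws guarantee 5 tag-V keys.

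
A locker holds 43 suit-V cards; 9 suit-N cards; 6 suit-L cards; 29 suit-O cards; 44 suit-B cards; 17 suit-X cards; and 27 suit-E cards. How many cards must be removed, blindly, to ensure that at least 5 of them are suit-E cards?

153

In the worst case for collecting suit-E cards, every non-suit-E card comes out first.
There are 43 + 9 + 6 + 29 + 44 + 17 = 148 non-suit-E cards altogether.
After those, each further card must be suit-E, so 148 + 5 = 153 draws guarantee 5 suit-E cards.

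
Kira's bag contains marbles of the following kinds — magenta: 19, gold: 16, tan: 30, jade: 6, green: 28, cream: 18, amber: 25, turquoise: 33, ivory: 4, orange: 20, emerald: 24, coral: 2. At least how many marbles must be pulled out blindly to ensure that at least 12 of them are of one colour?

Pigeonhole: the 12 colours are the holes; the marbles drawn are the pigeons.
To avoid 12 of any one colour, the worst case takes at most 11 of each colour, or every marble of a colour that has fewer than 11.
That gives 11 + 11 + 11 + 6 + 11 + 11 + 11 + 11 + 4 + 11 + 11 + 2 = 111 marbles with no colour reaching 12.
The next marble forces some colour to 12, so 111 + 1 = 112.

112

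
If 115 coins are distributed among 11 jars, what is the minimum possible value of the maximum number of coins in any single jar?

The 11 jars are the holes and the 115 coins are the pigeons.
If every jar held at most 10 coins, the total would be at most 11 × 10 = 110, which is less than 115.
So some jar holds at least ⌈115/11⌉ = 11 coins.

11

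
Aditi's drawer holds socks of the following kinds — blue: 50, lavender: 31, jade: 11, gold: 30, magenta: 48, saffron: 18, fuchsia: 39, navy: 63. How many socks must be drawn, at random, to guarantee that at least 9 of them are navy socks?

In the worst case for collecting navy socks, every non-navy sock comes out first.
There are 50 + 31 + 11 + 30 + 48 + 18 + 39 = 227 non-navy socks altogether.
After those, each further sock must be navy, so 227 + 9 = 236 draws guarantee 9 navy socks.

236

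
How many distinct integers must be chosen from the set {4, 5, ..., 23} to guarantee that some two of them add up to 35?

A set avoiding the sum 35 can contain at most one of each pair {x, 35−x}, plus the 8 elements whose complement lies outside the range.
The integers 4, …, 17 (14 of them) are such a set: any two sum to at least 4+5 = 9 and at most 16+17 = 33 < 35.
By pigeonhole, any 15th integer completes one of the 6 pairs, so 15 choices force a sum of 35.

15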